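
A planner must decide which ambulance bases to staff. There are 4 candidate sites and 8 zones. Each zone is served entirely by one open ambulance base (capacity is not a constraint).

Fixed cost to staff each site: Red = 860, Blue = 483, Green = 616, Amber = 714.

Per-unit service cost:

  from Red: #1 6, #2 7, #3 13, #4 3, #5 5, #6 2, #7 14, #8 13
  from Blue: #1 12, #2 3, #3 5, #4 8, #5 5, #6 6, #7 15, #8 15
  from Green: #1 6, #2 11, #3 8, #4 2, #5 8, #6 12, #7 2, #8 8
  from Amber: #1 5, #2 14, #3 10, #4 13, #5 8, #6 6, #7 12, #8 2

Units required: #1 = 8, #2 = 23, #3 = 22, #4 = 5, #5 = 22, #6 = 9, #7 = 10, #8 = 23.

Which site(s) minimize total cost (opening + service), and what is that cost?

Open Blue only; minimum total cost 1457.

For any fixed open set, each zone goes to its cheapest open site; total = fixed + service.
{Blue}: #1→Blue 12·8=96, #2→Blue 3·23=69, #3→Blue 5·22=110, #4→Blue 8·5=40, #5→Blue 5·22=110, #6→Blue 6·9=54, #7→Blue 15·10=150, #8→Blue 15·23=345. Service 974; fixed 483; total 1457.
{Green}: service 975 + fixed 616 = 1591
{Blue, Green}: service 605 + fixed 1099 = 1704
{Red, Blue, Green, Amber}: #1→Amber 5·8=40, #2→Blue 3·23=69, #3→Blue 5·22=110, #4→Green 2·5=10, #5→Red 5·22=110, #6→Red 2·9=18, #7→Green 2·10=20, #8→Amber 2·23=46. Service 423; fixed 2673; total 3096.
No other subset beats 1457.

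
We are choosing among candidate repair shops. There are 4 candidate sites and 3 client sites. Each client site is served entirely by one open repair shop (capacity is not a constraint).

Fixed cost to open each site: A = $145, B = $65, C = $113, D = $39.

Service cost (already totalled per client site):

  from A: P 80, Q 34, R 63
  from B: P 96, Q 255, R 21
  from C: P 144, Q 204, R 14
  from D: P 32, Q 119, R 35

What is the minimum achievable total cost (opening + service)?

For any fixed open set, each client site goes to its cheapest open site; total = fixed + service.
{D}: P→D 32, Q→D 119, R→D 35. Service 186; fixed 39; total 225.
{B, D}: service 172 + fixed 104 = 276
{A, D}: service 101 + fixed 184 = 285
{A, B, C, D}: service 80 + fixed 362 = 442
No other subset beats 225.

Minimum total cost: 225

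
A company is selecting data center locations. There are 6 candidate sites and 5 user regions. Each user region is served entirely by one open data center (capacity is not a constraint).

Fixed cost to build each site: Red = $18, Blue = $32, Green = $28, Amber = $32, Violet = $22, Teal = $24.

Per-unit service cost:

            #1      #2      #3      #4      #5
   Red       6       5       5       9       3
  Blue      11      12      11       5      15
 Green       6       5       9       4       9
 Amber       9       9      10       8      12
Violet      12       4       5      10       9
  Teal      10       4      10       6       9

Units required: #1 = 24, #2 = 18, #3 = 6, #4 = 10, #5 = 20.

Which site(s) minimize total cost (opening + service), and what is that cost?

For any fixed open set, each user region goes to its cheapest open site; total = fixed + service.
{Red, Teal}: #1→Red 6·24=144, #2→Teal 4·18=72, #3→Red 5·6=30, #4→Teal 6·10=60, #5→Red 3·20=60. Service 366; fixed 42; total 408.
{Red, Green}: service 364 + fixed 46 = 410
{Red, Green, Violet}: #1→Red 6·24=144, #2→Violet 4·18=72, #3→Red 5·6=30, #4→Green 4·10=40, #5→Red 3·20=60. Service 346; fixed 68; total 414.
{Red, Blue, Green, Amber, Violet, Teal}: #1→Red 6·24=144, #2→Violet 4·18=72, #3→Red 5·6=30, #4→Green 4·10=40, #5→Red 3·20=60. Service 346; fixed 156; total 502.
No other subset beats 408.

Open Red and Teal; minimum total cost 408.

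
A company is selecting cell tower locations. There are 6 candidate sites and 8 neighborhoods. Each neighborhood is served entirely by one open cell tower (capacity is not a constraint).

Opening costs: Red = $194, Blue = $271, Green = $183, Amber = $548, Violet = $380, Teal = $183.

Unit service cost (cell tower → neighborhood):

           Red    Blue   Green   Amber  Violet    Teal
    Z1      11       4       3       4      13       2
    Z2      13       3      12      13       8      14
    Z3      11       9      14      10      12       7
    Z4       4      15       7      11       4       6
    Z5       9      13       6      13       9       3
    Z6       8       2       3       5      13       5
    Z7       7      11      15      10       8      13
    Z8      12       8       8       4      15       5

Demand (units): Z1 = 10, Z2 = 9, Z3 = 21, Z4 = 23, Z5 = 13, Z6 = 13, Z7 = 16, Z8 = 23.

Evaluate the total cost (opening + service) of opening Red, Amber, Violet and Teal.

Total cost: 1944

Each neighborhood is assigned to its cheapest site among the open ones.
{Red, Amber, Violet, Teal}: Z1→Teal 2·10=20, Z2→Violet 8·9=72, Z3→Teal 7·21=147, Z4→Red 4·23=92, Z5→Teal 3·13=39, Z6→Amber 5·13=65, Z7→Red 7·16=112, Z8→Amber 4·23=92. Service 639; fixed 1305; total 1944.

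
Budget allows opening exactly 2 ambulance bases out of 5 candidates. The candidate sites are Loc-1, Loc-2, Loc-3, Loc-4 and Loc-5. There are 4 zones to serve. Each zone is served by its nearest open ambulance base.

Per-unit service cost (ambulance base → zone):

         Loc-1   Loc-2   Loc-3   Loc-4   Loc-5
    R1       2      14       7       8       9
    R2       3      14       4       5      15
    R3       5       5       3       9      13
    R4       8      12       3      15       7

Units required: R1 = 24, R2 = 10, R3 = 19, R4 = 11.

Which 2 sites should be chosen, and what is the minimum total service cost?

With exactly 2 open, each zone uses its cheapest among the chosen.
{Loc-1, Loc-3}: R1→Loc-1 2·24=48, R2→Loc-1 3·10=30, R3→Loc-3 3·19=57, R4→Loc-3 3·11=33. Service cost 168.
{Loc-1, Loc-5}: service cost 250
{Loc-1, Loc-2}: service cost 261
Among all 10 size-2 choices, {Loc-1, Loc-3} is lowest.

Choose Loc-1 and Loc-3; total service cost 168.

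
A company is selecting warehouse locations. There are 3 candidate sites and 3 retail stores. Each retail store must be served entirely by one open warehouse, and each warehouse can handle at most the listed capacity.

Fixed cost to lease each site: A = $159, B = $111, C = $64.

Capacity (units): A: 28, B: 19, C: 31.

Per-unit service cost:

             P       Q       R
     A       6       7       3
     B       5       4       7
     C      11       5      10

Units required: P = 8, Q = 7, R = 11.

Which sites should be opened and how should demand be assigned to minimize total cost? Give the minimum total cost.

Minimum total cost: 289

Open {A}: P→A 6·8=48, Q→A 7·7=49, R→A 3·11=33.
Loads: A carries 26/28. Service 130; fixed 159; total 289.
Next best feasible plan costs 297.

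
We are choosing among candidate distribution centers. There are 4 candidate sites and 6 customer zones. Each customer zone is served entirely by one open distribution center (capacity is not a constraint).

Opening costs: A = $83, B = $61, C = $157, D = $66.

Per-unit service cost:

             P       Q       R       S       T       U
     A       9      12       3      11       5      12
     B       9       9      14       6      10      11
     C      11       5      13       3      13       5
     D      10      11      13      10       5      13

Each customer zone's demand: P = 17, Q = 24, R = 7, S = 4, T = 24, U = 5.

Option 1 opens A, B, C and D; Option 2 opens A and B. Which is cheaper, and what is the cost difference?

Option 1: {A, B, C, D}: P→A 9·17=153, Q→C 5·24=120, R→A 3·7=21, S→C 3·4=12, T→A 5·24=120, U→C 5·5=25. Service 451; fixed 367; total 818.
Option 2: {A, B}: P→A 9·17=153, Q→B 9·24=216, R→A 3·7=21, S→B 6·4=24, T→A 5·24=120, U→B 11·5=55. Service 589; fixed 144; total 733.
Difference: |818 − 733| = 85.

Option 2 is cheaper by 85.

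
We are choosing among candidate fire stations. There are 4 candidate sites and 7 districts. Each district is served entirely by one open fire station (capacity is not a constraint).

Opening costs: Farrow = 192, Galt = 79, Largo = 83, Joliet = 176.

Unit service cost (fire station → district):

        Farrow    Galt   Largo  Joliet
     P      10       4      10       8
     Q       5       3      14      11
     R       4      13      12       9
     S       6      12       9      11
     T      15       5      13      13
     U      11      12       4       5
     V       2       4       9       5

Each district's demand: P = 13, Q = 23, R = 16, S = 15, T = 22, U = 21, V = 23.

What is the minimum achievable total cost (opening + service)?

For any fixed open set, each district goes to its cheapest open site; total = fixed + service.
{Farrow, Galt, Largo}: P→Galt 4·13=52, Q→Galt 3·23=69, R→Farrow 4·16=64, S→Farrow 6·15=90, T→Galt 5·22=110, U→Largo 4·21=84, V→Farrow 2·23=46. Service 515; fixed 354; total 869.
{Galt, Largo}: P→Galt 4·13=52, Q→Galt 3·23=69, R→Largo 12·16=192, S→Largo 9·15=135, T→Galt 5·22=110, U→Largo 4·21=84, V→Galt 4·23=92. Service 734; fixed 162; total 896.
{Farrow, Galt}: service 662 + fixed 271 = 933
{Farrow, Galt, Largo, Joliet}: service 515 + fixed 530 = 1045
No other subset beats 869.

Minimum total cost: 869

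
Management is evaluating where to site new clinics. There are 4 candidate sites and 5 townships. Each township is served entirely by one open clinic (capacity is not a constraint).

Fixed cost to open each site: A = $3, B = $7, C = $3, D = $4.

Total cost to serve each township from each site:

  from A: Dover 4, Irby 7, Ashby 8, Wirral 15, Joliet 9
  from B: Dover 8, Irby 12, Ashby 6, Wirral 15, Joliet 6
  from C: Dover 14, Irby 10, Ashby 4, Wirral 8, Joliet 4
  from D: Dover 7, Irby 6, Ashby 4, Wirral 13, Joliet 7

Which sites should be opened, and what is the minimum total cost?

Open A and C; minimum total cost 33.

For any fixed open set, each township goes to its cheapest open site; total = fixed + service.
{A, C}: Dover→A 4, Irby→A 7, Ashby→C 4, Wirral→C 8, Joliet→C 4. Service 27; fixed 6; total 33.
{A, C, D}: service 26 + fixed 10 = 36
{C, D}: service 29 + fixed 7 = 36
{A, B, C, D}: service 26 + fixed 17 = 43
(All 15 nonempty subsets were checked; A and C is lowest.)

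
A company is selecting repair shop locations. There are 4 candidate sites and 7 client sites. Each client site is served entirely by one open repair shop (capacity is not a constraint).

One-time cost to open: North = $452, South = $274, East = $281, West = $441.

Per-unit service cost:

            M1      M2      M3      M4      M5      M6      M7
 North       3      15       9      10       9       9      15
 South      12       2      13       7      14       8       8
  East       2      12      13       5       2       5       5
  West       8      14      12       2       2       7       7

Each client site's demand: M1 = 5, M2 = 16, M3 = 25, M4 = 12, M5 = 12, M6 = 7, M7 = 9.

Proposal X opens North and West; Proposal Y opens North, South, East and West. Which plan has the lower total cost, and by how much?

Proposal X is cheaper by 326.

Proposal X: {North, West}: M1→North 3·5=15, M2→West 14·16=224, M3→North 9·25=225, M4→West 2·12=24, M5→West 2·12=24, M6→West 7·7=49, M7→West 7·9=63. Service 624; fixed 893; total 1517.
Proposal Y: {North, South, East, West}: M1→East 2·5=10, M2→South 2·16=32, M3→North 9·25=225, M4→West 2·12=24, M5→East 2·12=24, M6→East 5·7=35, M7→East 5·9=45. Service 395; fixed 1448; total 1843.
Difference: |1517 − 1843| = 326.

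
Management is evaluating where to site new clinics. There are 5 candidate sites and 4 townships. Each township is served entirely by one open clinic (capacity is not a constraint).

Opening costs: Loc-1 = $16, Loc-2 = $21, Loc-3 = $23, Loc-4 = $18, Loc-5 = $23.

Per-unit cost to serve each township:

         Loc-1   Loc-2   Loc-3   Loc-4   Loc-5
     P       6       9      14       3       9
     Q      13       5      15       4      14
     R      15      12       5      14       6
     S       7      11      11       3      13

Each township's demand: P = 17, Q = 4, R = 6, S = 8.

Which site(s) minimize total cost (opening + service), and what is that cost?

Open Loc-3 and Loc-4; minimum total cost 162.

For any fixed open set, each township goes to its cheapest open site; total = fixed + service.
{Loc-3, Loc-4}: P→Loc-4 3·17=51, Q→Loc-4 4·4=16, R→Loc-3 5·6=30, S→Loc-4 3·8=24. Service 121; fixed 41; total 162.
{Loc-4, Loc-5}: P→Loc-4 3·17=51, Q→Loc-4 4·4=16, R→Loc-5 6·6=36, S→Loc-4 3·8=24. Service 127; fixed 41; total 168.
{Loc-1, Loc-3, Loc-4}: service 121 + fixed 57 = 178
{Loc-1, Loc-2, Loc-3, Loc-4, Loc-5}: service 121 + fixed 101 = 222
No other subset beats 162.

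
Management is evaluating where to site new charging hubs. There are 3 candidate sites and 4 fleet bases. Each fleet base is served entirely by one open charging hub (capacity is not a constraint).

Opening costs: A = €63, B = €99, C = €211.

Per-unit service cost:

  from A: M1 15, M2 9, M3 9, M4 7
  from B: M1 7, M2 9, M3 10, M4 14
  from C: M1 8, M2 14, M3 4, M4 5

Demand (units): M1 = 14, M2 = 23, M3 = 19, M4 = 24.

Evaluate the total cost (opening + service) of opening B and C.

Each fleet base is assigned to its cheapest site among the open ones.
{B, C}: M1→B 7·14=98, M2→B 9·23=207, M3→C 4·19=76, M4→C 5·24=120. Service 501; fixed 310; total 811.

Total cost: 811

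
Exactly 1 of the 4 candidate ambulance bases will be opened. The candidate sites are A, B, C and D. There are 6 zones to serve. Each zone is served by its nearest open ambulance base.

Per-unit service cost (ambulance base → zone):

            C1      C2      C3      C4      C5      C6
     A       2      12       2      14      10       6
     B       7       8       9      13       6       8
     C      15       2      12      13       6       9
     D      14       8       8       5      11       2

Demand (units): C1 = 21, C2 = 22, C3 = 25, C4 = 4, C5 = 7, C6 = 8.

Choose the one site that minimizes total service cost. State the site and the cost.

Choose A only; total service cost 530.

With exactly 1 open, each zone uses its cheapest among the chosen.
{A}: C1→A 2·21=42, C2→A 12·22=264, C3→A 2·25=50, C4→A 14·4=56, C5→A 10·7=70, C6→A 6·8=48. Service cost 530.
{B}: service cost 706
{D}: service cost 783
Among all 4 size-1 choices, {A} is lowest.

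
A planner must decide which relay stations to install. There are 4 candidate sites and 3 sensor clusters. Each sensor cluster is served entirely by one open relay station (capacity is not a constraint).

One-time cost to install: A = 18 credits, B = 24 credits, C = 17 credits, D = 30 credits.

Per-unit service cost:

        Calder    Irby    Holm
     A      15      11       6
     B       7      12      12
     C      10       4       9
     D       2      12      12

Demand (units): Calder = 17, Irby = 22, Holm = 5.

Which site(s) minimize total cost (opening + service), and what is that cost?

For any fixed open set, each sensor cluster goes to its cheapest open site; total = fixed + service.
{C, D}: Calder→D 2·17=34, Irby→C 4·22=88, Holm→C 9·5=45. Service 167; fixed 47; total 214.
{A, C, D}: service 152 + fixed 65 = 217
{B, C, D}: service 167 + fixed 71 = 238
{A, B, C, D}: service 152 + fixed 89 = 241
No other subset beats 214.

Open C and D; minimum total cost 214.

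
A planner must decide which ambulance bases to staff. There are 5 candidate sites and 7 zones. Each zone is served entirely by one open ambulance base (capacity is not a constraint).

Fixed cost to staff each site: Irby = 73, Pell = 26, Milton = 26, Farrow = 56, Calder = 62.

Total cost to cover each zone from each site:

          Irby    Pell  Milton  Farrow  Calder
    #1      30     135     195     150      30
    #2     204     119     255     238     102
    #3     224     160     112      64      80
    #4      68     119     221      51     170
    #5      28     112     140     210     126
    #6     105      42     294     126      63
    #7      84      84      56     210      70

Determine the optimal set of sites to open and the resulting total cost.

For any fixed open set, each zone goes to its cheapest open site; total = fixed + service.
{Irby, Pell, Milton, Farrow}: #1→Irby 30, #2→Pell 119, #3→Farrow 64, #4→Farrow 51, #5→Irby 28, #6→Pell 42, #7→Milton 56. Service 390; fixed 181; total 571.
{Irby, Pell, Farrow}: #1→Irby 30, #2→Pell 119, #3→Farrow 64, #4→Farrow 51, #5→Irby 28, #6→Pell 42, #7→Irby 84. Service 418; fixed 155; total 573.
{Irby, Calder}: service 441 + fixed 135 = 576
{Irby, Pell, Milton, Farrow, Calder}: #1→Irby 30, #2→Calder 102, #3→Farrow 64, #4→Farrow 51, #5→Irby 28, #6→Pell 42, #7→Milton 56. Service 373; fixed 243; total 616.
No other subset beats 571.

Open Irby, Pell, Milton and Farrow; minimum total cost 571.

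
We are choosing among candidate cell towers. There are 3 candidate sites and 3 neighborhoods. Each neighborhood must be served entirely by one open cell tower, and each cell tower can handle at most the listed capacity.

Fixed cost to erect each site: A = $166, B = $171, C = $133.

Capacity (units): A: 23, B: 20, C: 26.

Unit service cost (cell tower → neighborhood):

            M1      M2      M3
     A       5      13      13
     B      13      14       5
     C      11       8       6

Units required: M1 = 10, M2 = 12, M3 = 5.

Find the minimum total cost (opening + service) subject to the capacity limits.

Minimum total cost: 475

Open {A, C}: M1→A 5·10=50, M2→C 8·12=96, M3→C 6·5=30.
Loads: A carries 10/23, C carries 17/26. Service 176; fixed 299; total 475.
Next best feasible plan costs 510.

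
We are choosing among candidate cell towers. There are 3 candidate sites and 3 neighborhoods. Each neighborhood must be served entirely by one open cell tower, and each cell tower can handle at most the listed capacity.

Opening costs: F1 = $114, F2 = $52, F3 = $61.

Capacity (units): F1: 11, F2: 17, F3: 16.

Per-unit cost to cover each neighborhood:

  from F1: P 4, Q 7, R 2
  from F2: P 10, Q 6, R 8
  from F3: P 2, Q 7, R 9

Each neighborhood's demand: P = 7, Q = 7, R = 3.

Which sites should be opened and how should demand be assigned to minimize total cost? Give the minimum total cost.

Open {F2}: P→F2 10·7=70, Q→F2 6·7=42, R→F2 8·3=24.
Loads: F2 carries 17/17. Service 136; fixed 52; total 188.
Next best feasible plan costs 193.

Minimum total cost: 188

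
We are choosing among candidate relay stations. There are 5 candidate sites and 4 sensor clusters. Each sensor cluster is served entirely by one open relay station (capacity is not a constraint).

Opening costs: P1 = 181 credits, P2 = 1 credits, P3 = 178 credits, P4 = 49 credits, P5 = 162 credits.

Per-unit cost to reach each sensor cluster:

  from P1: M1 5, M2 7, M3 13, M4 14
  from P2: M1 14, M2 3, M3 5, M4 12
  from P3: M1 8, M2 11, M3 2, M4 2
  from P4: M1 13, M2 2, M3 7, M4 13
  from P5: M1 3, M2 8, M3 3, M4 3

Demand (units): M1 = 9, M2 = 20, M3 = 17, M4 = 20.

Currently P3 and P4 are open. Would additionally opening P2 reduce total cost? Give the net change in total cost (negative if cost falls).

Current service cost with {P3, P4}: 186.
Adding P2: each sensor cluster re-picks its cheapest; new service cost 186, saving 0.
Extra fixed cost: 1. Net change = 1 − 0 = 1.
(Totals: 413 → 414.)

No — net change +1 (cost rises by 1).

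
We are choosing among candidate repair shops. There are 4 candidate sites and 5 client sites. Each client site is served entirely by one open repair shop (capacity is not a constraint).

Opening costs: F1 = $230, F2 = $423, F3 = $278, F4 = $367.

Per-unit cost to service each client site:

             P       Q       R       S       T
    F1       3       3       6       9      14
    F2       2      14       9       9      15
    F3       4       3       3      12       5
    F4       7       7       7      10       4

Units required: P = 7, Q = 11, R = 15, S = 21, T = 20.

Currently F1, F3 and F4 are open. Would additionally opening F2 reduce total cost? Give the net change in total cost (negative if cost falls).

No — net change +416 (cost rises by 416).

Current service cost with {F1, F3, F4}: 368.
Adding F2: each client site re-picks its cheapest; new service cost 361, saving 7.
Extra fixed cost: 423. Net change = 423 − 7 = 416.
(Totals: 1243 → 1659.)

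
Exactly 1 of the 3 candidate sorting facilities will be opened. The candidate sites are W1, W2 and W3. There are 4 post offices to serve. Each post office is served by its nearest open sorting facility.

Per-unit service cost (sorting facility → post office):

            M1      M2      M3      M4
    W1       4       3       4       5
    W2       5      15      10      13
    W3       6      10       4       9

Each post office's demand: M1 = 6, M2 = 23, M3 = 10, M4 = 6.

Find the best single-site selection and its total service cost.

Choose W1 only; total service cost 163.

With exactly 1 open, each post office uses its cheapest among the chosen.
{W1}: M1→W1 4·6=24, M2→W1 3·23=69, M3→W1 4·10=40, M4→W1 5·6=30. Service cost 163.
{W3}: service cost 360
{W2}: service cost 553
Among all 3 size-1 choices, {W1} is lowest.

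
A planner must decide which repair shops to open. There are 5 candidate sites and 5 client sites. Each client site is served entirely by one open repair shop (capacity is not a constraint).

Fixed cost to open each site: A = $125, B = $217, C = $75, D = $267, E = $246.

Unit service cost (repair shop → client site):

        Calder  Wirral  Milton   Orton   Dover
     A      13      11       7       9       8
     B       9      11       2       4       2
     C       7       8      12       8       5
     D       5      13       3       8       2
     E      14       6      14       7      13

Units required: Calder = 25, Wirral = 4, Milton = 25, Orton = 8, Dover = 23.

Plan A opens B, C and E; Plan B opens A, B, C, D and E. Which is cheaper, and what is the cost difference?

Plan A is cheaper by 342.

Plan A: {B, C, E}: Calder→C 7·25=175, Wirral→E 6·4=24, Milton→B 2·25=50, Orton→B 4·8=32, Dover→B 2·23=46. Service 327; fixed 538; total 865.
Plan B: {A, B, C, D, E}: Calder→D 5·25=125, Wirral→E 6·4=24, Milton→B 2·25=50, Orton→B 4·8=32, Dover→B 2·23=46. Service 277; fixed 930; total 1207.
Difference: |865 − 1207| = 342.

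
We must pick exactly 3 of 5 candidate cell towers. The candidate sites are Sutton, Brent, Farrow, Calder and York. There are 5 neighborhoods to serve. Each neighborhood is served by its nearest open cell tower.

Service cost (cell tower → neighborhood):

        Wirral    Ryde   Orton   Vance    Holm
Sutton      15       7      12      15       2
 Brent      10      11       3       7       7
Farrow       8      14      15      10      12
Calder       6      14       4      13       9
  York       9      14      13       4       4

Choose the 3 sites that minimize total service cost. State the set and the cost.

Choose Sutton, Calder and York; total service cost 23.

With exactly 3 open, each neighborhood uses its cheapest among the chosen.
{Sutton, Calder, York}: Wirral→Calder 6, Ryde→Sutton 7, Orton→Calder 4, Vance→York 4, Holm→Sutton 2. Service cost 23.
{Sutton, Brent, Calder}: service cost 25
{Sutton, Brent, York}: service cost 25
Among all 10 size-3 choices, {Sutton, Calder, York} is lowest.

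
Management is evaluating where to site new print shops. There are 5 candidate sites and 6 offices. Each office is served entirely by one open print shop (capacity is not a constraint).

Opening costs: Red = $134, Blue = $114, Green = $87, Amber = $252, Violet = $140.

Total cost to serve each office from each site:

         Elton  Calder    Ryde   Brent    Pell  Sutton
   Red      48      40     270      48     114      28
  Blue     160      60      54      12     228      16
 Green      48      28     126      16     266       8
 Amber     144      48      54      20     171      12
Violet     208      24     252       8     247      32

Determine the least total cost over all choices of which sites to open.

Minimum total cost: 532

For any fixed open set, each office goes to its cheapest open site; total = fixed + service.
{Red, Blue}: Elton→Red 48, Calder→Red 40, Ryde→Blue 54, Brent→Blue 12, Pell→Red 114, Sutton→Blue 16. Service 284; fixed 248; total 532.
{Red, Green}: service 340 + fixed 221 = 561
{Blue, Green}: service 378 + fixed 201 = 579
{Red, Blue, Green, Amber, Violet}: service 256 + fixed 727 = 983
No other subset beats 532.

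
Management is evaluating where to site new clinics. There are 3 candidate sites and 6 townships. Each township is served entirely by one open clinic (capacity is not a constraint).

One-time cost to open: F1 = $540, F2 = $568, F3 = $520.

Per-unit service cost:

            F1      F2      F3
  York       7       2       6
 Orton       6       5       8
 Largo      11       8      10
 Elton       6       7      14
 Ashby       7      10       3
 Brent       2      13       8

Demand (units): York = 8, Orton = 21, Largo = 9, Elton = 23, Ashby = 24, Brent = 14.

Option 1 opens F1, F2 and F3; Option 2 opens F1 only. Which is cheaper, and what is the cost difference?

Option 1: {F1, F2, F3}: York→F2 2·8=16, Orton→F2 5·21=105, Largo→F2 8·9=72, Elton→F1 6·23=138, Ashby→F3 3·24=72, Brent→F1 2·14=28. Service 431; fixed 1628; total 2059.
Option 2: {F1}: York→F1 7·8=56, Orton→F1 6·21=126, Largo→F1 11·9=99, Elton→F1 6·23=138, Ashby→F1 7·24=168, Brent→F1 2·14=28. Service 615; fixed 540; total 1155.
Difference: |2059 − 1155| = 904.

Option 2 is cheaper by 904.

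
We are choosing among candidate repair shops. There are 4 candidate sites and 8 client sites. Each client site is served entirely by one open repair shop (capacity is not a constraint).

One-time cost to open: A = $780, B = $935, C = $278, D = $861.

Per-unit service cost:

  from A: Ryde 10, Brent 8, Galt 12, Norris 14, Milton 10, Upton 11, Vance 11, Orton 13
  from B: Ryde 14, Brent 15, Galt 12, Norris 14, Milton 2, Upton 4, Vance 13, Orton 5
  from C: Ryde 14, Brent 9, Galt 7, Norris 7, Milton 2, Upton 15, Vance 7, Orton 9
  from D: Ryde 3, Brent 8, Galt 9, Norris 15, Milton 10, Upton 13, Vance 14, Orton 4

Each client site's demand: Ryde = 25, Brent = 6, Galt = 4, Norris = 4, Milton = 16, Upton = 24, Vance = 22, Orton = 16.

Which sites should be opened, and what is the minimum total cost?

Open C only; minimum total cost 1428.

For any fixed open set, each client site goes to its cheapest open site; total = fixed + service.
{C}: Ryde→C 14·25=350, Brent→C 9·6=54, Galt→C 7·4=28, Norris→C 7·4=28, Milton→C 2·16=32, Upton→C 15·24=360, Vance→C 7·22=154, Orton→C 9·16=144. Service 1150; fixed 278; total 1428.
{C, D}: service 741 + fixed 1139 = 1880
{D}: service 1063 + fixed 861 = 1924
{A, B, C, D}: service 525 + fixed 2854 = 3379
No other subset beats 1428.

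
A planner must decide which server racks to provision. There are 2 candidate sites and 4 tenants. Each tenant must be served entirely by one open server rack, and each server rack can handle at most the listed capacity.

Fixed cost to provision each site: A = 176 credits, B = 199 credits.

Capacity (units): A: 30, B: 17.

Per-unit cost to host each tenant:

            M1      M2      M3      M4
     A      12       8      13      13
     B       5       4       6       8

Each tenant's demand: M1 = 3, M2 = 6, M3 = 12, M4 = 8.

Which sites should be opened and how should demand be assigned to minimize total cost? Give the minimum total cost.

Open {A}: M1→A 12·3=36, M2→A 8·6=48, M3→A 13·12=156, M4→A 13·8=104.
Loads: A carries 29/30. Service 344; fixed 176; total 520.
Next best feasible plan costs 614.

Minimum total cost: 520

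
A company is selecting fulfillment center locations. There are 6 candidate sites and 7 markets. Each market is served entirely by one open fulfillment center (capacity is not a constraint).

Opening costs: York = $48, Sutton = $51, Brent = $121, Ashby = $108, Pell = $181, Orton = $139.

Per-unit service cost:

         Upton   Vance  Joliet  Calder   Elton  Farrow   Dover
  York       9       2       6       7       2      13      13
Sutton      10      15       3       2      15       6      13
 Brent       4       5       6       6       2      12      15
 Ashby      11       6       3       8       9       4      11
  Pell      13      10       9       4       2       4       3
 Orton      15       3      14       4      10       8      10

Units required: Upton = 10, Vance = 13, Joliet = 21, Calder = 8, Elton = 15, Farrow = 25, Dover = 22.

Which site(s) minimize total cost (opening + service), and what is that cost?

For any fixed open set, each market goes to its cheapest open site; total = fixed + service.
{York, Sutton, Pell}: Upton→York 9·10=90, Vance→York 2·13=26, Joliet→Sutton 3·21=63, Calder→Sutton 2·8=16, Elton→York 2·15=30, Farrow→Pell 4·25=100, Dover→Pell 3·22=66. Service 391; fixed 280; total 671.
{York, Pell}: Upton→York 9·10=90, Vance→York 2·13=26, Joliet→York 6·21=126, Calder→Pell 4·8=32, Elton→York 2·15=30, Farrow→Pell 4·25=100, Dover→Pell 3·22=66. Service 470; fixed 229; total 699.
{Sutton, Brent, Pell}: service 380 + fixed 353 = 733
{York, Sutton, Brent, Ashby, Pell, Orton}: Upton→Brent 4·10=40, Vance→York 2·13=26, Joliet→Sutton 3·21=63, Calder→Sutton 2·8=16, Elton→York 2·15=30, Farrow→Ashby 4·25=100, Dover→Pell 3·22=66. Service 341; fixed 648; total 989.
No other subset beats 671.

Open York, Sutton and Pell; minimum total cost 671.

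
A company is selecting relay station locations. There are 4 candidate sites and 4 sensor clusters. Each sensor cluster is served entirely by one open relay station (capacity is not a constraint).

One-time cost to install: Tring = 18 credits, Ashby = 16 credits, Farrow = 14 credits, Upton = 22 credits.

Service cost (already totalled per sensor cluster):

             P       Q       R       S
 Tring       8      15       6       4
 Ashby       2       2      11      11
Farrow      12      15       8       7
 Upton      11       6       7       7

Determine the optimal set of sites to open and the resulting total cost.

Open Ashby only; minimum total cost 42.

For any fixed open set, each sensor cluster goes to its cheapest open site; total = fixed + service.
{Ashby}: P→Ashby 2, Q→Ashby 2, R→Ashby 11, S→Ashby 11. Service 26; fixed 16; total 42.
{Tring, Ashby}: service 14 + fixed 34 = 48
{Ashby, Farrow}: service 19 + fixed 30 = 49
{Tring, Ashby, Farrow, Upton}: P→Ashby 2, Q→Ashby 2, R→Tring 6, S→Tring 4. Service 14; fixed 70; total 84.
No other subset beats 42.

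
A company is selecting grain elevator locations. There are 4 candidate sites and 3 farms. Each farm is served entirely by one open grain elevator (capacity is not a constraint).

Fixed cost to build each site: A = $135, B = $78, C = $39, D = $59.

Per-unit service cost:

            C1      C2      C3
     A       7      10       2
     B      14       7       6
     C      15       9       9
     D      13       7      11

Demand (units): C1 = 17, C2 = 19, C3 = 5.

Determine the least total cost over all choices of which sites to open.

Minimum total cost: 454

For any fixed open set, each farm goes to its cheapest open site; total = fixed + service.
{A}: C1→A 7·17=119, C2→A 10·19=190, C3→A 2·5=10. Service 319; fixed 135; total 454.
{A, D}: service 262 + fixed 194 = 456
{D}: C1→D 13·17=221, C2→D 7·19=133, C3→D 11·5=55. Service 409; fixed 59; total 468.
{A, B, C, D}: C1→A 7·17=119, C2→B 7·19=133, C3→A 2·5=10. Service 262; fixed 311; total 573.
(All 15 nonempty subsets were checked; A only is lowest.)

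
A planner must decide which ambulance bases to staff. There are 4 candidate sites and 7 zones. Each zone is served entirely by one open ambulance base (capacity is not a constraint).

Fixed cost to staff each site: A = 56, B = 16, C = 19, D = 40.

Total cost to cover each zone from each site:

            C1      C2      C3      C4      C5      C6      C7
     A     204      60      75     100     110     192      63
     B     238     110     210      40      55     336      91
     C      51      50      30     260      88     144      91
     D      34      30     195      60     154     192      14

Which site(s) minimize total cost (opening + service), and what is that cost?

For any fixed open set, each zone goes to its cheapest open site; total = fixed + service.
{B, C, D}: C1→D 34, C2→D 30, C3→C 30, C4→B 40, C5→B 55, C6→C 144, C7→D 14. Service 347; fixed 75; total 422.
{C, D}: C1→D 34, C2→D 30, C3→C 30, C4→D 60, C5→C 88, C6→C 144, C7→D 14. Service 400; fixed 59; total 459.
{A, B, C, D}: service 347 + fixed 131 = 478
{B}: service 1080 + fixed 16 = 1096
(All 15 nonempty subsets were checked; B, C and D is lowest.)

Open B, C and D; minimum total cost 422.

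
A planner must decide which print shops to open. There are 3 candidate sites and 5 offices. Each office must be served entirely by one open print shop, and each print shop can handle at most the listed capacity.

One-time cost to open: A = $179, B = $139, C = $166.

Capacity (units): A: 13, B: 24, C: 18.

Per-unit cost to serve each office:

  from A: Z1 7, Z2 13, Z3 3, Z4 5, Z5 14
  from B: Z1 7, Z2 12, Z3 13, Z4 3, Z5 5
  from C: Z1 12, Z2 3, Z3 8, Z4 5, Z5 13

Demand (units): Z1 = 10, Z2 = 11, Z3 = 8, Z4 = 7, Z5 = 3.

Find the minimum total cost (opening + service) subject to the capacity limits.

Minimum total cost: 562

Open {B, C}: Z1→B 7·10=70, Z2→C 3·11=33, Z3→B 13·8=104, Z4→C 5·7=35, Z5→B 5·3=15.
Loads: B carries 21/24, C carries 18/18. Service 257; fixed 305; total 562.
Next best feasible plan costs 621.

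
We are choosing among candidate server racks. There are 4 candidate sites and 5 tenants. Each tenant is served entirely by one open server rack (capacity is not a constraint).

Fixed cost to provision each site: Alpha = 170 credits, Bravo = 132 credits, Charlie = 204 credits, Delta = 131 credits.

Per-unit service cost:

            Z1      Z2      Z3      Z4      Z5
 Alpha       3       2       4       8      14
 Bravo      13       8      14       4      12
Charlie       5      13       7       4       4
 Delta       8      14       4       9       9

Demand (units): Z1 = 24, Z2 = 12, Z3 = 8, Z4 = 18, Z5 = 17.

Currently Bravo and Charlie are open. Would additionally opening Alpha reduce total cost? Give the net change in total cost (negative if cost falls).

No — net change +26 (cost rises by 26).

Current service cost with {Bravo, Charlie}: 412.
Adding Alpha: each tenant re-picks its cheapest; new service cost 268, saving 144.
Extra fixed cost: 170. Net change = 170 − 144 = 26.
(Totals: 748 → 774.)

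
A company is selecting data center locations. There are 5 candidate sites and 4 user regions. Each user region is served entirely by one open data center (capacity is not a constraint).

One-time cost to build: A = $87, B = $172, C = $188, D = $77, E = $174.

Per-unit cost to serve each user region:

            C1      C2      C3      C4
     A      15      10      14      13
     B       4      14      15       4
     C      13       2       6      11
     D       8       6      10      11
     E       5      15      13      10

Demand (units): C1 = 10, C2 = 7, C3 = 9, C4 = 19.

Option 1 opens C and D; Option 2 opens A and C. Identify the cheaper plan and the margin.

Option 1 is cheaper by 60.

Option 1: {C, D}: C1→D 8·10=80, C2→C 2·7=14, C3→C 6·9=54, C4→C 11·19=209. Service 357; fixed 265; total 622.
Option 2: {A, C}: C1→C 13·10=130, C2→C 2·7=14, C3→C 6·9=54, C4→C 11·19=209. Service 407; fixed 275; total 682.
Difference: |622 − 682| = 60.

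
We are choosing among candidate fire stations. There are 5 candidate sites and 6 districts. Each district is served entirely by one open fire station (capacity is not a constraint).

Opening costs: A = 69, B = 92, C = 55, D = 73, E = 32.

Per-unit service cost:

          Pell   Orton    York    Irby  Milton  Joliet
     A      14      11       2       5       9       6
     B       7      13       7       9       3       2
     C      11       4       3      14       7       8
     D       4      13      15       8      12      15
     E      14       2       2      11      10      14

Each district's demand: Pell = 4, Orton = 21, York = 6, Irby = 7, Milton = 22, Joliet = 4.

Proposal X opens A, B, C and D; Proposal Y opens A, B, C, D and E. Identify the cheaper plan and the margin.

Proposal Y is cheaper by 10.

Proposal X: {A, B, C, D}: Pell→D 4·4=16, Orton→C 4·21=84, York→A 2·6=12, Irby→A 5·7=35, Milton→B 3·22=66, Joliet→B 2·4=8. Service 221; fixed 289; total 510.
Proposal Y: {A, B, C, D, E}: Pell→D 4·4=16, Orton→E 2·21=42, York→A 2·6=12, Irby→A 5·7=35, Milton→B 3·22=66, Joliet→B 2·4=8. Service 179; fixed 321; total 500.
Difference: |510 − 500| = 10.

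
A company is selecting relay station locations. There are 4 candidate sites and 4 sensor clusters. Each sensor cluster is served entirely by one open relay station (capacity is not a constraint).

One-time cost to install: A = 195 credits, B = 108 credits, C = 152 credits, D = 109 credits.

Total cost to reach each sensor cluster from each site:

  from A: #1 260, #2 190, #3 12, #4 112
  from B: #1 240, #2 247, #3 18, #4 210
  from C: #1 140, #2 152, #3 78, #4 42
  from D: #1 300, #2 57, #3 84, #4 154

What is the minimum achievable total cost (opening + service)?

For any fixed open set, each sensor cluster goes to its cheapest open site; total = fixed + service.
{C}: #1→C 140, #2→C 152, #3→C 78, #4→C 42. Service 412; fixed 152; total 564.
{C, D}: #1→C 140, #2→D 57, #3→C 78, #4→C 42. Service 317; fixed 261; total 578.
{B, C}: service 352 + fixed 260 = 612
{A, B, C, D}: service 251 + fixed 564 = 815
No other subset beats 564.

Minimum total cost: 564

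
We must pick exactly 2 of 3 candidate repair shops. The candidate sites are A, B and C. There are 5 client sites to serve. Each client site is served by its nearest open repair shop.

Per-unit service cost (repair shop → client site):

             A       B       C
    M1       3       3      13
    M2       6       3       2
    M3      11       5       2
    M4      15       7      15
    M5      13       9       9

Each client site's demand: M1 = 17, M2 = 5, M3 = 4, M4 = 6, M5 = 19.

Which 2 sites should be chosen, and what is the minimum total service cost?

Choose B and C; total service cost 282.

With exactly 2 open, each client site uses its cheapest among the chosen.
{B, C}: M1→B 3·17=51, M2→C 2·5=10, M3→C 2·4=8, M4→B 7·6=42, M5→B 9·19=171. Service cost 282.
{A, B}: service cost 299
{A, C}: service cost 330
Among all 3 size-2 choices, {B, C} is lowest.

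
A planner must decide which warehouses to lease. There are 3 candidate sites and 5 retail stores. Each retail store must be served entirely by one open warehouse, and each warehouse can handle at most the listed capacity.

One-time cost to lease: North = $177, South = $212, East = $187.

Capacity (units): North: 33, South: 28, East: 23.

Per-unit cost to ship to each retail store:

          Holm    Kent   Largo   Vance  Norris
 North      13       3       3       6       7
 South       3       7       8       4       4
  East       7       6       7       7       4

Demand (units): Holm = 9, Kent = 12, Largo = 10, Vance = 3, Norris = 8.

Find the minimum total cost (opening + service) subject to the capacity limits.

Open {North, South}: Holm→South 3·9=27, Kent→North 3·12=36, Largo→North 3·10=30, Vance→South 4·3=12, Norris→South 4·8=32.
Loads: North carries 22/33, South carries 20/28. Service 137; fixed 389; total 526.
Next best feasible plan costs 532.

Minimum total cost: 526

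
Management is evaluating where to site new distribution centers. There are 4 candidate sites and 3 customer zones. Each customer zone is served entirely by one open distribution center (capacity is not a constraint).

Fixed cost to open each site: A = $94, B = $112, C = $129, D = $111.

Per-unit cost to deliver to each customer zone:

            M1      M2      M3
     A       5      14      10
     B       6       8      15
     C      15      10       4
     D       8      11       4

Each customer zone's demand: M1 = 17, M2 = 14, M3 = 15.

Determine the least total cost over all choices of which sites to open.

For any fixed open set, each customer zone goes to its cheapest open site; total = fixed + service.
{D}: M1→D 8·17=136, M2→D 11·14=154, M3→D 4·15=60. Service 350; fixed 111; total 461.
{B, D}: service 274 + fixed 223 = 497
{A, D}: M1→A 5·17=85, M2→D 11·14=154, M3→D 4·15=60. Service 299; fixed 205; total 504.
{A, B, C, D}: M1→A 5·17=85, M2→B 8·14=112, M3→C 4·15=60. Service 257; fixed 446; total 703.
No other subset beats 461.

Minimum total cost: 461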